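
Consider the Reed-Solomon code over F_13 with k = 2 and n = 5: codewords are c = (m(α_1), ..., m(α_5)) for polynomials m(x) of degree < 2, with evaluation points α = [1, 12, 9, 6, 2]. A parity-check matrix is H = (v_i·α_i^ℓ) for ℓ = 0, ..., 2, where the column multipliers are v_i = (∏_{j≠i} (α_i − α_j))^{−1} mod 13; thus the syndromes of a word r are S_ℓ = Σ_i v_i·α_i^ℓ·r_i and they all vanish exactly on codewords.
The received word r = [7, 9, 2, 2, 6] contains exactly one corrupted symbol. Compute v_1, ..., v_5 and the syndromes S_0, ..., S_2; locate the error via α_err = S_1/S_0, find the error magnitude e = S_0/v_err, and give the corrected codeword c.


S = (1, 9, 3), error at position 3, error magnitude e = 3, c = [7, 9, 12, 2, 6].

Step 1: column multipliers v_i = (∏_{j≠i}(α_i − α_j))^{−1} mod 13.
  i = 1 (α = 1): (1−12)(1−9)(1−6)(1−2) = (−11)·(−8)·(−5)·(−1) = 440 ≡ 11, so v_1 = 11^{−1} = 6 (mod 13).
  i = 2 (α = 12): (12−1)(12−9)(12−6)(12−2) = 11·3·6·10 = 1980 ≡ 4, so v_2 = 4^{−1} = 10 (mod 13).
  i = 3 (α = 9): (9−1)(9−12)(9−6)(9−2) = 8·(−3)·3·7 = −504 ≡ 3, so v_3 = 3^{−1} = 9 (mod 13).
  i = 4 (α = 6): (6−1)(6−12)(6−9)(6−2) = 5·(−6)·(−3)·4 = 360 ≡ 9, so v_4 = 9^{−1} = 3 (mod 13).
  i = 5 (α = 2): (2−1)(2−12)(2−9)(2−6) = 1·(−10)·(−7)·(−4) = −280 ≡ 6, so v_5 = 6^{−1} = 11 (mod 13).
  v = [6, 10, 9, 3, 11].
Step 2: syndromes of r = [7, 9, 2, 2, 6] (all sums mod 13).
  S_0 = Σ v_i r_i = 6·7 + 10·9 + 9·2 + 3·2 + 11·6 = 222 ≡ 1.
  S_1 = Σ v_i α_i r_i = 6·1·7 + 10·12·9 + 9·9·2 + 3·6·2 + 11·2·6 = 1452 ≡ 9.
  α_i^2 mod 13 = [1, 1, 3, 10, 4].
  S_2 = Σ v_i α_i^2 r_i = 6·1·7 + 10·1·9 + 9·3·2 + 3·10·2 + 11·4·6 = 510 ≡ 3.
  S = (1, 9, 3) ≠ 0, so r is not a codeword (an error is present).
Step 3: locate the error. For a single error e at position i, S_ℓ = v_i·e·α_i^ℓ, so α_err = S_1/S_0.
  S_0^{−1} = 1^{−1} = 1 (mod 13), so α_err = 9·1 = 9 ≡ 9 = α_3. Error position i = 3.
  Consistency check: S_2/S_1 = 3·3 = 9 ≡ 9 = α_err ✓ (single-error assumption holds).
Step 4: error magnitude e = S_0/v_3 = S_0·∏_{j≠3}(α_3 − α_j) = 1·3 = 3 ≡ 3 (mod 13).
Step 5: correct position 3: c_3 = r_3 − e = 2 − 3 ≡ 12 (mod 13). Hence c = [7, 9, 12, 2, 6].
  Check: interpolating c through the α_i gives m(x) = 8 + 12·x (degree < 2) with m(α_i) = c_i for every i, so c is indeed a codeword.


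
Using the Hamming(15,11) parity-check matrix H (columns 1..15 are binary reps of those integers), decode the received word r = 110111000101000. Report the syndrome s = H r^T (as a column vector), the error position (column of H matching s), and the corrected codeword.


s = (0, 0, 1, 0)^T, error position = 2, corrected codeword c = 100111000101000

Compute s = H r^T mod 2 one row at a time:
  s_1 = 0 + 0 + 1 + 0 + 1 + 0 + 0 + 0 = 2 ≡ 0 (mod 2).
  s_2 = 1 + 1 + 1 + 0 + 1 + 0 + 0 + 0 = 4 ≡ 0 (mod 2).
  s_3 = 1 + 0 + 1 + 0 + 1 + 0 + 0 + 0 = 3 ≡ 1 (mod 2).
  s_4 = 1 + 0 + 1 + 0 + 0 + 0 + 0 + 0 = 2 ≡ 0 (mod 2).
s = (0, 0, 1, 0)^T — this equals column 2 of H (binary 0010), so error is at position 2.
Correct: flip bit 2 of r = 110111000101000 to get c = 100111000101000.


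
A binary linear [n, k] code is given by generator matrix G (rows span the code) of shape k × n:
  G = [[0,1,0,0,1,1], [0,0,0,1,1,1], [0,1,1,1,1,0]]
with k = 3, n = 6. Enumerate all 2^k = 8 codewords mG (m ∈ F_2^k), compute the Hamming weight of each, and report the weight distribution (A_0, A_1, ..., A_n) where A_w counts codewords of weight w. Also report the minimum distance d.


Weight distribution: A_0 = 1, A_2 = 2, A_3 = 4, A_4 = 1. Minimum distance d = 2.

Enumerate all 2^3 = 8 messages m ∈ F_2^3.
For each, compute codeword c = mG in F_2^6, then tally its weight.
  m = 000 → c = 000000, weight = 0.
  m = 100 → c = 010011, weight = 3.
  m = 010 → c = 000111, weight = 3.
  m = 110 → c = 010100, weight = 2.
  m = 001 → c = 011110, weight = 4.
  m = 101 → c = 001101, weight = 3.
  m = 011 → c = 011001, weight = 3.
  m = 111 → c = 001010, weight = 2.
Tally weights:
  weight 0: 1 codewords.
  weight 2: 2 codewords.
  weight 3: 4 codewords.
  weight 4: 1 codewords.
Minimum distance d = smallest w > 0 with A_w > 0 = 2.
Sanity: Σ A_w = 8 = 2^3 = 8 ✓.


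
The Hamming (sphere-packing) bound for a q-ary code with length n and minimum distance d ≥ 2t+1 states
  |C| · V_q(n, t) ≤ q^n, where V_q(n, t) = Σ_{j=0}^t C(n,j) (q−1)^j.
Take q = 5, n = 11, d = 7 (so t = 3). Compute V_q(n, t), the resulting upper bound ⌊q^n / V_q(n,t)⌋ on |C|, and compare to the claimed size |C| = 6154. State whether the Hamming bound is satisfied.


V_q(n, t) = 11485, q^n = 48828125, Hamming bound = 4251, |C| = 6154 > bound (violated).

Step 1: Compute V_q(n, t) = Σ_{j=0}^3 C(n, j) (q−1)^j.
  j = 0: C(11,0)·(4)^0 = 1·1 = 1.
  j = 1: C(11,1)·(4)^1 = 11·4 = 44.
  j = 2: C(11,2)·(4)^2 = 55·16 = 880.
  j = 3: C(11,3)·(4)^3 = 165·64 = 10560.
  V_q(n, t) = 1 + 44 + 880 + 10560 = 11485.
Step 2: q^n = 5^11 = 48828125.
Step 3: Hamming bound ⌊q^n / V_q(n,t)⌋ = ⌊48828125/11485⌋ = 4251.
Step 4: Compare |C| = 6154 to 4251: violated.
The claimed |C| lies above the Hamming bound, so no 5-ary code of length 11 with d ≥ 7 can have 6154 codewords.


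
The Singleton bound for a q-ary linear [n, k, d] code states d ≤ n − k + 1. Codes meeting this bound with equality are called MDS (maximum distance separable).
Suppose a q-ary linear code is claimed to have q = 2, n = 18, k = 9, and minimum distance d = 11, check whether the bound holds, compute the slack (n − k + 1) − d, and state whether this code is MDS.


Singleton RHS = n − k + 1 = 10, slack = -1, bound violated (no such code; not MDS).

Singleton bound: d ≤ n − k + 1.
Here n = 18, k = 9, so n − k + 1 = 10.
Given d = 11, check d ≤ 10: NO.
Slack = (n − k + 1) − d = -1.
The slack is negative: d = 11 exceeds n − k + 1 = 10 by 1, so the Singleton bound is violated and no linear [18, 9, 11]_2 code can exist. In particular it is not MDS (MDS requires d = n − k + 1 exactly).
Description: the claimed parameters are [18, 9, 11]_2; such a code would be impossible (violates the Singleton bound).


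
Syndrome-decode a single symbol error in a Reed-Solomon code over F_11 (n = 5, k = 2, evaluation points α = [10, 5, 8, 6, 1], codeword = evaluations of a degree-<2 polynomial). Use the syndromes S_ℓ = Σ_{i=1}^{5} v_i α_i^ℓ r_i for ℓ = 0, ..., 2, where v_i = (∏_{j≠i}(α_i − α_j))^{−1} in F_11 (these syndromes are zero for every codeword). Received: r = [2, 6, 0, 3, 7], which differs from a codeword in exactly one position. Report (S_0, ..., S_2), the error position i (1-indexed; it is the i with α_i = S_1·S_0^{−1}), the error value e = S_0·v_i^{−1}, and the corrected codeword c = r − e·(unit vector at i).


S = (9, 6, 4), error at position 3, error magnitude e = 3, c = [2, 6, 8, 3, 7].

Step 1: column multipliers v_i = (∏_{j≠i}(α_i − α_j))^{−1} mod 11.
  i = 1 (α = 10): (10−5)(10−8)(10−6)(10−1) = 5·2·4·9 = 360 ≡ 8, so v_1 = 8^{−1} = 7 (mod 11).
  i = 2 (α = 5): (5−10)(5−8)(5−6)(5−1) = (−5)·(−3)·(−1)·4 = −60 ≡ 6, so v_2 = 6^{−1} = 2 (mod 11).
  i = 3 (α = 8): (8−10)(8−5)(8−6)(8−1) = (−2)·3·2·7 = −84 ≡ 4, so v_3 = 4^{−1} = 3 (mod 11).
  i = 4 (α = 6): (6−10)(6−5)(6−8)(6−1) = (−4)·1·(−2)·5 = 40 ≡ 7, so v_4 = 7^{−1} = 8 (mod 11).
  i = 5 (α = 1): (1−10)(1−5)(1−8)(1−6) = (−9)·(−4)·(−7)·(−5) = 1260 ≡ 6, so v_5 = 6^{−1} = 2 (mod 11).
  v = [7, 2, 3, 8, 2].
Step 2: syndromes of r = [2, 6, 0, 3, 7] (all sums mod 11).
  S_0 = Σ v_i r_i = 7·2 + 2·6 + 3·0 + 8·3 + 2·7 = 64 ≡ 9.
  S_1 = Σ v_i α_i r_i = 7·10·2 + 2·5·6 + 3·8·0 + 8·6·3 + 2·1·7 = 358 ≡ 6.
  α_i^2 mod 11 = [1, 3, 9, 3, 1].
  S_2 = Σ v_i α_i^2 r_i = 7·1·2 + 2·3·6 + 3·9·0 + 8·3·3 + 2·1·7 = 136 ≡ 4.
  S = (9, 6, 4) ≠ 0, so r is not a codeword (an error is present).
Step 3: locate the error. For a single error e at position i, S_ℓ = v_i·e·α_i^ℓ, so α_err = S_1/S_0.
  S_0^{−1} = 9^{−1} = 5 (mod 11), so α_err = 6·5 = 30 ≡ 8 = α_3. Error position i = 3.
  Consistency check: S_2/S_1 = 4·2 = 8 ≡ 8 = α_err ✓ (single-error assumption holds).
Step 4: error magnitude e = S_0/v_3 = S_0·∏_{j≠3}(α_3 − α_j) = 9·4 = 36 ≡ 3 (mod 11).
Step 5: correct position 3: c_3 = r_3 − e = 0 − 3 ≡ 8 (mod 11). Hence c = [2, 6, 8, 3, 7].
  Check: interpolating c through the α_i gives m(x) = 10 + 8·x (degree < 2) with m(α_i) = c_i for every i, so c is indeed a codeword.


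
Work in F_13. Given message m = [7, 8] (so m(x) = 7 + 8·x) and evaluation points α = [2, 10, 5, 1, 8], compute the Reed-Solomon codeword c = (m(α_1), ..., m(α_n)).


c = [10, 9, 8, 2, 6]

Message polynomial: m(x) = 7 + 8·x (mod 13).
For each evaluation point α_i, compute m(α_i) mod 13:
  α_1 = 2: Horner steps 8 → 10, so m(2) = 10.
  α_2 = 10: Horner steps 8 → 9, so m(10) = 9.
  α_3 = 5: Horner steps 8 → 8, so m(5) = 8.
  α_4 = 1: Horner steps 8 → 2, so m(1) = 2.
  α_5 = 8: Horner steps 8 → 6, so m(8) = 6.
Codeword c = [10, 9, 8, 2, 6] ∈ F_13^5.


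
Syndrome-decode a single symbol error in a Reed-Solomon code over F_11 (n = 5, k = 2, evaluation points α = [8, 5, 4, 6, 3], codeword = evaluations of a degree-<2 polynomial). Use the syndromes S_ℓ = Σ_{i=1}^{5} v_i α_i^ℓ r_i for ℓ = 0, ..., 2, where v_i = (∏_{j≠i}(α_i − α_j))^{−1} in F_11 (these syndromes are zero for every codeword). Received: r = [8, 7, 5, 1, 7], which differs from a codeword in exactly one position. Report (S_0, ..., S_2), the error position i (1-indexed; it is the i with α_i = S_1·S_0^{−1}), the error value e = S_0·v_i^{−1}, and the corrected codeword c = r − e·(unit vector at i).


S = (8, 7, 2), error at position 2, error magnitude e = 4, c = [8, 3, 5, 1, 7].

Step 1: column multipliers v_i = (∏_{j≠i}(α_i − α_j))^{−1} mod 11.
  i = 1 (α = 8): (8−5)(8−4)(8−6)(8−3) = 3·4·2·5 = 120 ≡ 10, so v_1 = 10^{−1} = 10 (mod 11).
  i = 2 (α = 5): (5−8)(5−4)(5−6)(5−3) = (−3)·1·(−1)·2 = 6 ≡ 6, so v_2 = 6^{−1} = 2 (mod 11).
  i = 3 (α = 4): (4−8)(4−5)(4−6)(4−3) = (−4)·(−1)·(−2)·1 = −8 ≡ 3, so v_3 = 3^{−1} = 4 (mod 11).
  i = 4 (α = 6): (6−8)(6−5)(6−4)(6−3) = (−2)·1·2·3 = −12 ≡ 10, so v_4 = 10^{−1} = 10 (mod 11).
  i = 5 (α = 3): (3−8)(3−5)(3−4)(3−6) = (−5)·(−2)·(−1)·(−3) = 30 ≡ 8, so v_5 = 8^{−1} = 7 (mod 11).
  v = [10, 2, 4, 10, 7].
Step 2: syndromes of r = [8, 7, 5, 1, 7] (all sums mod 11).
  S_0 = Σ v_i r_i = 10·8 + 2·7 + 4·5 + 10·1 + 7·7 = 173 ≡ 8.
  S_1 = Σ v_i α_i r_i = 10·8·8 + 2·5·7 + 4·4·5 + 10·6·1 + 7·3·7 = 997 ≡ 7.
  α_i^2 mod 11 = [9, 3, 5, 3, 9].
  S_2 = Σ v_i α_i^2 r_i = 10·9·8 + 2·3·7 + 4·5·5 + 10·3·1 + 7·9·7 = 1333 ≡ 2.
  S = (8, 7, 2) ≠ 0, so r is not a codeword (an error is present).
Step 3: locate the error. For a single error e at position i, S_ℓ = v_i·e·α_i^ℓ, so α_err = S_1/S_0.
  S_0^{−1} = 8^{−1} = 7 (mod 11), so α_err = 7·7 = 49 ≡ 5 = α_2. Error position i = 2.
  Consistency check: S_2/S_1 = 2·8 = 16 ≡ 5 = α_err ✓ (single-error assumption holds).
Step 4: error magnitude e = S_0/v_2 = S_0·∏_{j≠2}(α_2 − α_j) = 8·6 = 48 ≡ 4 (mod 11).
Step 5: correct position 2: c_2 = r_2 − e = 7 − 4 ≡ 3 (mod 11). Hence c = [8, 3, 5, 1, 7].
  Check: interpolating c through the α_i gives m(x) = 2 + 9·x (degree < 2) with m(α_i) = c_i for every i, so c is indeed a codeword.


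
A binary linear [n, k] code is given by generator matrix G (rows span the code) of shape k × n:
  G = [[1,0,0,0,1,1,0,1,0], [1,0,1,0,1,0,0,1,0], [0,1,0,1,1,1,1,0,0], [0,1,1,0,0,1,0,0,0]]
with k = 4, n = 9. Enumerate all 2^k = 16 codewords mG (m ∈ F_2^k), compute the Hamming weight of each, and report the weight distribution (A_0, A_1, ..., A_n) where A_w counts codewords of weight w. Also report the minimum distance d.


Weight distribution: A_0 = 1, A_1 = 1, A_2 = 1, A_3 = 1, A_4 = 5, A_5 = 5, A_6 = 1, A_7 = 1. Minimum distance d = 1.

Enumerate all 2^4 = 16 messages m ∈ F_2^4.
For each, compute codeword c = mG in F_2^9, then tally its weight.
  m = 0000 → c = 000000000, weight = 0.
  m = 1000 → c = 100011010, weight = 4.
  m = 0100 → c = 101010010, weight = 4.
  m = 1100 → c = 001001000, weight = 2.
  m = 0010 → c = 010111100, weight = 5.
  m = 1010 → c = 110100110, weight = 5.
  m = 0110 → c = 111101110, weight = 7.
  m = 1110 → c = 011110100, weight = 5.
  m = 0001 → c = 011001000, weight = 3.
  m = 1001 → c = 111010010, weight = 5.
  m = 0101 → c = 110011010, weight = 5.
  m = 1101 → c = 010000000, weight = 1.
  m = 0011 → c = 001110100, weight = 4.
  m = 1011 → c = 101101110, weight = 6.
  m = 0111 → c = 100100110, weight = 4.
  m = 1111 → c = 000111100, weight = 4.
Tally weights:
  weight 0: 1 codewords.
  weight 1: 1 codewords.
  weight 2: 1 codewords.
  weight 3: 1 codewords.
  weight 4: 5 codewords.
  weight 5: 5 codewords.
  weight 6: 1 codewords.
  weight 7: 1 codewords.
Minimum distance d = smallest w > 0 with A_w > 0 = 1.
Sanity: Σ A_w = 16 = 2^4 = 16 ✓.


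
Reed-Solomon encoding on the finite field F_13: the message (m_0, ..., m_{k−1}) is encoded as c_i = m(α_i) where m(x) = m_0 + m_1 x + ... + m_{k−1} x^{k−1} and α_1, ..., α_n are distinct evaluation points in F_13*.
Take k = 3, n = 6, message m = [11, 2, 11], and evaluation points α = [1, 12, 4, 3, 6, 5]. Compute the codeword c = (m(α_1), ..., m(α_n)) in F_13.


c = [11, 7, 0, 12, 3, 10]

Message polynomial: m(x) = 11 + 2·x + 11·x^2 (mod 13).
For each evaluation point α_i, compute m(α_i) mod 13:
  α_1 = 1: Horner steps 11 → 0 → 11, so m(1) = 11.
  α_2 = 12: Horner steps 11 → 4 → 7, so m(12) = 7.
  α_3 = 4: Horner steps 11 → 7 → 0, so m(4) = 0.
  α_4 = 3: Horner steps 11 → 9 → 12, so m(3) = 12.
  α_5 = 6: Horner steps 11 → 3 → 3, so m(6) = 3.
  α_6 = 5: Horner steps 11 → 5 → 10, so m(5) = 10.
Codeword c = [11, 7, 0, 12, 3, 10] ∈ F_13^6.


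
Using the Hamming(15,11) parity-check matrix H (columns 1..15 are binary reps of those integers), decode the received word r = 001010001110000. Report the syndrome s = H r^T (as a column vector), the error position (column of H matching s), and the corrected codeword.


s = (1, 1, 1, 0)^T, error position = 14, corrected codeword c = 001010001110010

Compute s = H r^T mod 2 one row at a time:
  s_1 = 0 + 1 + 1 + 1 + 0 + 0 + 0 + 0 = 3 ≡ 1 (mod 2).
  s_2 = 0 + 1 + 0 + 0 + 0 + 0 + 0 + 0 = 1 ≡ 1 (mod 2).
  s_3 = 0 + 1 + 0 + 0 + 1 + 1 + 0 + 0 = 3 ≡ 1 (mod 2).
  s_4 = 0 + 1 + 1 + 0 + 1 + 1 + 0 + 0 = 4 ≡ 0 (mod 2).
s = (1, 1, 1, 0)^T — this equals column 14 of H (binary 1110), so error is at position 14.
Correct: flip bit 14 of r = 001010001110000 to get c = 001010001110010.


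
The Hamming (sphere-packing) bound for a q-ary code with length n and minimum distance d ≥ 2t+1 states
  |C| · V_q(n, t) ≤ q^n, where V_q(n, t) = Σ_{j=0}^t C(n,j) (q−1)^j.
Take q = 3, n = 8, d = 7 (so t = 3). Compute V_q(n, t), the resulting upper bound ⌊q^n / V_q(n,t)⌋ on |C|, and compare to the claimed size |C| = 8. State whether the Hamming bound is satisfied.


V_q(n, t) = 577, q^n = 6561, Hamming bound = 11, |C| = 8 ≤ bound (satisfied).

Step 1: Compute V_q(n, t) = Σ_{j=0}^3 C(n, j) (q−1)^j.
  j = 0: C(8,0)·(2)^0 = 1·1 = 1.
  j = 1: C(8,1)·(2)^1 = 8·2 = 16.
  j = 2: C(8,2)·(2)^2 = 28·4 = 112.
  j = 3: C(8,3)·(2)^3 = 56·8 = 448.
  V_q(n, t) = 1 + 16 + 112 + 448 = 577.
Step 2: q^n = 3^8 = 6561.
Step 3: Hamming bound ⌊q^n / V_q(n,t)⌋ = ⌊6561/577⌋ = 11.
Step 4: Compare |C| = 8 to 11: satisfied.
The claimed |C| lies below the Hamming bound.


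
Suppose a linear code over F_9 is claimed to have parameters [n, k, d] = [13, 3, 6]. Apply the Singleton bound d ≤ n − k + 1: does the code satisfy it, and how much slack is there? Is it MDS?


Singleton RHS = n − k + 1 = 11, slack = 5, bound satisfied, not MDS.

Singleton bound: d ≤ n − k + 1.
Here n = 13, k = 3, so n − k + 1 = 11.
Given d = 6, check d ≤ 11: YES.
Slack = (n − k + 1) − d = 5.
The code is NOT MDS (slack = 5 > 0).
Description: the claimed parameters are [13, 3, 6]_9; such a code would be non-MDS.


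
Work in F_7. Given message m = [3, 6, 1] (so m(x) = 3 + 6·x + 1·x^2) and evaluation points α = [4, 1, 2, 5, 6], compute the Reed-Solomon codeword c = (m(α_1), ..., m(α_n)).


c = [1, 3, 5, 2, 5]

Message polynomial: m(x) = 3 + 6·x + 1·x^2 (mod 7).
For each evaluation point α_i, compute m(α_i) mod 7:
  α_1 = 4: Horner steps 1 → 3 → 1, so m(4) = 1.
  α_2 = 1: Horner steps 1 → 0 → 3, so m(1) = 3.
  α_3 = 2: Horner steps 1 → 1 → 5, so m(2) = 5.
  α_4 = 5: Horner steps 1 → 4 → 2, so m(5) = 2.
  α_5 = 6: Horner steps 1 → 5 → 5, so m(6) = 5.
Codeword c = [1, 3, 5, 2, 5] ∈ F_7^5.


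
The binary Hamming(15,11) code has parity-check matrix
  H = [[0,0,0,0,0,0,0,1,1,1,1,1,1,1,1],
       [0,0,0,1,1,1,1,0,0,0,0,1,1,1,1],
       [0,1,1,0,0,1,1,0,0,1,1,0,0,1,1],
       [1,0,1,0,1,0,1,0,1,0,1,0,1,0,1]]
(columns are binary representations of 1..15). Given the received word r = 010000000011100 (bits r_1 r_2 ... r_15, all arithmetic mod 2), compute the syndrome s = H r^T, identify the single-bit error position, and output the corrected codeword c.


s = (1, 0, 0, 0)^T, error position = 8, corrected codeword c = 010000010011100

Compute s = H r^T mod 2 one row at a time:
  s_1 = 0 + 0 + 0 + 1 + 1 + 1 + 0 + 0 = 3 ≡ 1 (mod 2).
  s_2 = 0 + 0 + 0 + 0 + 1 + 1 + 0 + 0 = 2 ≡ 0 (mod 2).
  s_3 = 1 + 0 + 0 + 0 + 0 + 1 + 0 + 0 = 2 ≡ 0 (mod 2).
  s_4 = 0 + 0 + 0 + 0 + 0 + 1 + 1 + 0 = 2 ≡ 0 (mod 2).
s = (1, 0, 0, 0)^T — this equals column 8 of H (binary 1000), so error is at position 8.
Correct: flip bit 8 of r = 010000000011100 to get c = 010000010011100.


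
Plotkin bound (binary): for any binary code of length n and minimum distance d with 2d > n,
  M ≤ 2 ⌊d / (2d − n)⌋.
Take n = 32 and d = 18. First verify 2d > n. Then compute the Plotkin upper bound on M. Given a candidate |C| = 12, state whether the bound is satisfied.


Plotkin bound M ≤ 8; given |C| = 12 > bound (violated).

Check applicability: 2d = 36, n = 32.
2d − n = 4 > 0, so Plotkin applies.
Compute d/(2d−n) = 18/4 ≈ 4.5000.
⌊d/(2d−n)⌋ = 4.
Plotkin bound: M ≤ 2·4 = 8.
Given |C| = 12, check: VIOLATED.
This |C| is above the Plotkin bound, so no binary code with n = 32, d = 18 and 12 codewords exists.


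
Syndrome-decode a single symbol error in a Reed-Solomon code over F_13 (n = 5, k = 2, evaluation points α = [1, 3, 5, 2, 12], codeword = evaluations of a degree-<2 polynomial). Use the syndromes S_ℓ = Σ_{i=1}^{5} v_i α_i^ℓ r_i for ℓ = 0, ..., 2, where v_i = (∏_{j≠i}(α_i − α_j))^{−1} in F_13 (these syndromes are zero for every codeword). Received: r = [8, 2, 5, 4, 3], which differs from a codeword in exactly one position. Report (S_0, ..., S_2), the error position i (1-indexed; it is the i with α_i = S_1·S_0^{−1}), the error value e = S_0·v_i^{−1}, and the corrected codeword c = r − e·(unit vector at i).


S = (8, 11, 7), error at position 2, error magnitude e = 2, c = [8, 0, 5, 4, 3].

Step 1: column multipliers v_i = (∏_{j≠i}(α_i − α_j))^{−1} mod 13.
  i = 1 (α = 1): (1−3)(1−5)(1−2)(1−12) = (−2)·(−4)·(−1)·(−11) = 88 ≡ 10, so v_1 = 10^{−1} = 4 (mod 13).
  i = 2 (α = 3): (3−1)(3−5)(3−2)(3−12) = 2·(−2)·1·(−9) = 36 ≡ 10, so v_2 = 10^{−1} = 4 (mod 13).
  i = 3 (α = 5): (5−1)(5−3)(5−2)(5−12) = 4·2·3·(−7) = −168 ≡ 1, so v_3 = 1^{−1} = 1 (mod 13).
  i = 4 (α = 2): (2−1)(2−3)(2−5)(2−12) = 1·(−1)·(−3)·(−10) = −30 ≡ 9, so v_4 = 9^{−1} = 3 (mod 13).
  i = 5 (α = 12): (12−1)(12−3)(12−5)(12−2) = 11·9·7·10 = 6930 ≡ 1, so v_5 = 1^{−1} = 1 (mod 13).
  v = [4, 4, 1, 3, 1].
Step 2: syndromes of r = [8, 2, 5, 4, 3] (all sums mod 13).
  S_0 = Σ v_i r_i = 4·8 + 4·2 + 1·5 + 3·4 + 1·3 = 60 ≡ 8.
  S_1 = Σ v_i α_i r_i = 4·1·8 + 4·3·2 + 1·5·5 + 3·2·4 + 1·12·3 = 141 ≡ 11.
  α_i^2 mod 13 = [1, 9, 12, 4, 1].
  S_2 = Σ v_i α_i^2 r_i = 4·1·8 + 4·9·2 + 1·12·5 + 3·4·4 + 1·1·3 = 215 ≡ 7.
  S = (8, 11, 7) ≠ 0, so r is not a codeword (an error is present).
Step 3: locate the error. For a single error e at position i, S_ℓ = v_i·e·α_i^ℓ, so α_err = S_1/S_0.
  S_0^{−1} = 8^{−1} = 5 (mod 13), so α_err = 11·5 = 55 ≡ 3 = α_2. Error position i = 2.
  Consistency check: S_2/S_1 = 7·6 = 42 ≡ 3 = α_err ✓ (single-error assumption holds).
Step 4: error magnitude e = S_0/v_2 = S_0·∏_{j≠2}(α_2 − α_j) = 8·10 = 80 ≡ 2 (mod 13).
Step 5: correct position 2: c_2 = r_2 − e = 2 − 2 ≡ 0 (mod 13). Hence c = [8, 0, 5, 4, 3].
  Check: interpolating c through the α_i gives m(x) = 12 + 9·x (degree < 2) with m(α_i) = c_i for every i, so c is indeed a codeword.


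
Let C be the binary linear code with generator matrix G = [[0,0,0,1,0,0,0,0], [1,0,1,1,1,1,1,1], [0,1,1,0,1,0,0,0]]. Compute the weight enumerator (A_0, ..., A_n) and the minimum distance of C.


Weight distribution: A_0 = 1, A_1 = 1, A_3 = 1, A_4 = 1, A_5 = 1, A_6 = 2, A_7 = 1. Minimum distance d = 1.

Enumerate all 2^3 = 8 messages m ∈ F_2^3.
For each, compute codeword c = mG in F_2^8, then tally its weight.
  m = 000 → c = 00000000, weight = 0.
  m = 100 → c = 00010000, weight = 1.
  m = 010 → c = 10111111, weight = 7.
  m = 110 → c = 10101111, weight = 6.
  m = 001 → c = 01101000, weight = 3.
  m = 101 → c = 01111000, weight = 4.
  m = 011 → c = 11010111, weight = 6.
  m = 111 → c = 11000111, weight = 5.
Tally weights:
  weight 0: 1 codewords.
  weight 1: 1 codewords.
  weight 3: 1 codewords.
  weight 4: 1 codewords.
  weight 5: 1 codewords.
  weight 6: 2 codewords.
  weight 7: 1 codewords.
Minimum distance d = smallest w > 0 with A_w > 0 = 1.
Sanity: Σ A_w = 8 = 2^3 = 8 ✓.


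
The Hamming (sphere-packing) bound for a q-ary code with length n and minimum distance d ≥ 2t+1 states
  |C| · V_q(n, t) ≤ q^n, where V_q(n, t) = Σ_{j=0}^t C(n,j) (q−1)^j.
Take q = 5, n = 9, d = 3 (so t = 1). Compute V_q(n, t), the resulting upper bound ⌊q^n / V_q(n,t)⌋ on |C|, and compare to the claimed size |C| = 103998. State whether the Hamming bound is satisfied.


V_q(n, t) = 37, q^n = 1953125, Hamming bound = 52787, |C| = 103998 > bound (violated).

Step 1: Compute V_q(n, t) = Σ_{j=0}^1 C(n, j) (q−1)^j.
  j = 0: C(9,0)·(4)^0 = 1·1 = 1.
  j = 1: C(9,1)·(4)^1 = 9·4 = 36.
  V_q(n, t) = 1 + 36 = 37.
Step 2: q^n = 5^9 = 1953125.
Step 3: Hamming bound ⌊q^n / V_q(n,t)⌋ = ⌊1953125/37⌋ = 52787.
Step 4: Compare |C| = 103998 to 52787: violated.
The claimed |C| lies above the Hamming bound, so no 5-ary code of length 9 with d ≥ 3 can have 103998 codewords.


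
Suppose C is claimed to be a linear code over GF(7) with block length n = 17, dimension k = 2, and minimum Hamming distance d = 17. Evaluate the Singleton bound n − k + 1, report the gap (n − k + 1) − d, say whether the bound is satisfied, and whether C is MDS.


Singleton RHS = n − k + 1 = 16, slack = -1, bound violated (no such code; not MDS).

Singleton bound: d ≤ n − k + 1.
Here n = 17, k = 2, so n − k + 1 = 16.
Given d = 17, check d ≤ 16: NO.
Slack = (n − k + 1) − d = -1.
The slack is negative: d = 17 exceeds n − k + 1 = 16 by 1, so the Singleton bound is violated and no linear [17, 2, 17]_7 code can exist. In particular it is not MDS (MDS requires d = n − k + 1 exactly).
Description: the claimed parameters are [17, 2, 17]_7; such a code would be impossible (violates the Singleton bound).


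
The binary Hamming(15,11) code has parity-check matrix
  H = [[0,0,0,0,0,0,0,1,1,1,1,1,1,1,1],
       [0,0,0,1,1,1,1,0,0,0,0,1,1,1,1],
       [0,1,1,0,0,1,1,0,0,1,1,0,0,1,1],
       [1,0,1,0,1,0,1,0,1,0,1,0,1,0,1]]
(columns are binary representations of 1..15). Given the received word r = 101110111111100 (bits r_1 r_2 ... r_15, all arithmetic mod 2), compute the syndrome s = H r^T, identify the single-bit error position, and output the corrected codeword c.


s = (0, 1, 0, 1)^T, error position = 5, corrected codeword c = 101100111111100

Compute s = H r^T mod 2 one row at a time:
  s_1 = 1 + 1 + 1 + 1 + 1 + 1 + 0 + 0 = 6 ≡ 0 (mod 2).
  s_2 = 1 + 1 + 0 + 1 + 1 + 1 + 0 + 0 = 5 ≡ 1 (mod 2).
  s_3 = 0 + 1 + 0 + 1 + 1 + 1 + 0 + 0 = 4 ≡ 0 (mod 2).
  s_4 = 1 + 1 + 1 + 1 + 1 + 1 + 1 + 0 = 7 ≡ 1 (mod 2).
s = (0, 1, 0, 1)^T — this equals column 5 of H (binary 0101), so error is at position 5.
Correct: flip bit 5 of r = 101110111111100 to get c = 101100111111100.


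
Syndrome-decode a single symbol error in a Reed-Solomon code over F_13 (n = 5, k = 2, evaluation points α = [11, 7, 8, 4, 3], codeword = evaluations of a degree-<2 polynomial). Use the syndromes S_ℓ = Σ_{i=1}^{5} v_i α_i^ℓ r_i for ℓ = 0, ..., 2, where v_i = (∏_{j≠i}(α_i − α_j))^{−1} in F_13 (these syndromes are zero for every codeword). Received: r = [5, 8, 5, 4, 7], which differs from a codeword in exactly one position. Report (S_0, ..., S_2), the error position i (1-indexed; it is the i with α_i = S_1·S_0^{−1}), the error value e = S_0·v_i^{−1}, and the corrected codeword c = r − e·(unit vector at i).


S = (1, 11, 4), error at position 1, error magnitude e = 9, c = [9, 8, 5, 4, 7].

Step 1: column multipliers v_i = (∏_{j≠i}(α_i − α_j))^{−1} mod 13.
  i = 1 (α = 11): (11−7)(11−8)(11−4)(11−3) = 4·3·7·8 = 672 ≡ 9, so v_1 = 9^{−1} = 3 (mod 13).
  i = 2 (α = 7): (7−11)(7−8)(7−4)(7−3) = (−4)·(−1)·3·4 = 48 ≡ 9, so v_2 = 9^{−1} = 3 (mod 13).
  i = 3 (α = 8): (8−11)(8−7)(8−4)(8−3) = (−3)·1·4·5 = −60 ≡ 5, so v_3 = 5^{−1} = 8 (mod 13).
  i = 4 (α = 4): (4−11)(4−7)(4−8)(4−3) = (−7)·(−3)·(−4)·1 = −84 ≡ 7, so v_4 = 7^{−1} = 2 (mod 13).
  i = 5 (α = 3): (3−11)(3−7)(3−8)(3−4) = (−8)·(−4)·(−5)·(−1) = 160 ≡ 4, so v_5 = 4^{−1} = 10 (mod 13).
  v = [3, 3, 8, 2, 10].
Step 2: syndromes of r = [5, 8, 5, 4, 7] (all sums mod 13).
  S_0 = Σ v_i r_i = 3·5 + 3·8 + 8·5 + 2·4 + 10·7 = 157 ≡ 1.
  S_1 = Σ v_i α_i r_i = 3·11·5 + 3·7·8 + 8·8·5 + 2·4·4 + 10·3·7 = 895 ≡ 11.
  α_i^2 mod 13 = [4, 10, 12, 3, 9].
  S_2 = Σ v_i α_i^2 r_i = 3·4·5 + 3·10·8 + 8·12·5 + 2·3·4 + 10·9·7 = 1434 ≡ 4.
  S = (1, 11, 4) ≠ 0, so r is not a codeword (an error is present).
Step 3: locate the error. For a single error e at position i, S_ℓ = v_i·e·α_i^ℓ, so α_err = S_1/S_0.
  S_0^{−1} = 1^{−1} = 1 (mod 13), so α_err = 11·1 = 11 ≡ 11 = α_1. Error position i = 1.
  Consistency check: S_2/S_1 = 4·6 = 24 ≡ 11 = α_err ✓ (single-error assumption holds).
Step 4: error magnitude e = S_0/v_1 = S_0·∏_{j≠1}(α_1 − α_j) = 1·9 = 9 ≡ 9 (mod 13).
Step 5: correct position 1: c_1 = r_1 − e = 5 − 9 ≡ 9 (mod 13). Hence c = [9, 8, 5, 4, 7].
  Check: interpolating c through the α_i gives m(x) = 3 + 10·x (degree < 2) with m(α_i) = c_i for every i, so c is indeed a codeword.


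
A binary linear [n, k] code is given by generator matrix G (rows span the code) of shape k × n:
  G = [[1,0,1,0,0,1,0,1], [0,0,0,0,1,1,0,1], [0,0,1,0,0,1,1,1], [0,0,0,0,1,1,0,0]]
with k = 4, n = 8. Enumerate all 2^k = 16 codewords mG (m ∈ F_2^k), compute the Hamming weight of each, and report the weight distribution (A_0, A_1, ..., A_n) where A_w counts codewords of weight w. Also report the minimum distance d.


Weight distribution: A_0 = 1, A_1 = 1, A_2 = 2, A_3 = 6, A_4 = 5, A_5 = 1. Minimum distance d = 1.

Enumerate all 2^4 = 16 messages m ∈ F_2^4.
For each, compute codeword c = mG in F_2^8, then tally its weight.
  m = 0000 → c = 00000000, weight = 0.
  m = 1000 → c = 10100101, weight = 4.
  m = 0100 → c = 00001101, weight = 3.
  m = 1100 → c = 10101000, weight = 3.
  m = 0010 → c = 00100111, weight = 4.
  m = 1010 → c = 10000010, weight = 2.
  m = 0110 → c = 00101010, weight = 3.
  m = 1110 → c = 10001111, weight = 5.
  m = 0001 → c = 00001100, weight = 2.
  m = 1001 → c = 10101001, weight = 4.
  m = 0101 → c = 00000001, weight = 1.
  m = 1101 → c = 10100100, weight = 3.
  m = 0011 → c = 00101011, weight = 4.
  m = 1011 → c = 10001110, weight = 4.
  m = 0111 → c = 00100110, weight = 3.
  m = 1111 → c = 10000011, weight = 3.
Tally weights:
  weight 0: 1 codewords.
  weight 1: 1 codewords.
  weight 2: 2 codewords.
  weight 3: 6 codewords.
  weight 4: 5 codewords.
  weight 5: 1 codewords.
Minimum distance d = smallest w > 0 with A_w > 0 = 1.
Sanity: Σ A_w = 16 = 2^4 = 16 ✓.


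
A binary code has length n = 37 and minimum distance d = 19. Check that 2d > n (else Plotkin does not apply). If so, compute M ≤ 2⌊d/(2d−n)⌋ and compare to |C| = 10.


Plotkin bound M ≤ 38; given |C| = 10 ≤ bound (satisfied).

Check applicability: 2d = 38, n = 37.
2d − n = 1 > 0, so Plotkin applies.
Compute d/(2d−n) = 19/1 ≈ 19.0000.
⌊d/(2d−n)⌋ = 19.
Plotkin bound: M ≤ 2·19 = 38.
Given |C| = 10, check: satisfied.
This |C| is below the Plotkin bound.


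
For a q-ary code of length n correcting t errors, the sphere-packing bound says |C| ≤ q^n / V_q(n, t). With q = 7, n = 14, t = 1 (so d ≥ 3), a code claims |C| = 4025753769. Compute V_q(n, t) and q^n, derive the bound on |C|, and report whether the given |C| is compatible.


V_q(n, t) = 85, q^n = 678223072849, Hamming bound = 7979094974, |C| = 4025753769 ≤ bound (satisfied).

Step 1: Compute V_q(n, t) = Σ_{j=0}^1 C(n, j) (q−1)^j.
  j = 0: C(14,0)·(6)^0 = 1·1 = 1.
  j = 1: C(14,1)·(6)^1 = 14·6 = 84.
  V_q(n, t) = 1 + 84 = 85.
Step 2: q^n = 7^14 = 678223072849.
Step 3: Hamming bound ⌊q^n / V_q(n,t)⌋ = ⌊678223072849/85⌋ = 7979094974.
Step 4: Compare |C| = 4025753769 to 7979094974: satisfied.
The claimed |C| lies below the Hamming bound.


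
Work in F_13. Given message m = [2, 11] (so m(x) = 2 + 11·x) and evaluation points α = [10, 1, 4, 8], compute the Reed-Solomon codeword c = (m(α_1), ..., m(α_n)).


c = [8, 0, 7, 12]

Message polynomial: m(x) = 2 + 11·x (mod 13).
For each evaluation point α_i, compute m(α_i) mod 13:
  α_1 = 10: Horner steps 11 → 8, so m(10) = 8.
  α_2 = 1: Horner steps 11 → 0, so m(1) = 0.
  α_3 = 4: Horner steps 11 → 7, so m(4) = 7.
  α_4 = 8: Horner steps 11 → 12, so m(8) = 12.
Codeword c = [8, 0, 7, 12] ∈ F_13^4.


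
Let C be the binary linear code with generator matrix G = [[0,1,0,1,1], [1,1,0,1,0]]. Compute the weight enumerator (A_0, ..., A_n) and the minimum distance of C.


Weight distribution: A_0 = 1, A_2 = 1, A_3 = 2. Minimum distance d = 2.

Enumerate all 2^2 = 4 messages m ∈ F_2^2.
For each, compute codeword c = mG in F_2^5, then tally its weight.
  m = 00 → c = 00000, weight = 0.
  m = 10 → c = 01011, weight = 3.
  m = 01 → c = 11010, weight = 3.
  m = 11 → c = 10001, weight = 2.
Tally weights:
  weight 0: 1 codewords.
  weight 2: 1 codewords.
  weight 3: 2 codewords.
Minimum distance d = smallest w > 0 with A_w > 0 = 2.
Sanity: Σ A_w = 4 = 2^2 = 4 ✓.


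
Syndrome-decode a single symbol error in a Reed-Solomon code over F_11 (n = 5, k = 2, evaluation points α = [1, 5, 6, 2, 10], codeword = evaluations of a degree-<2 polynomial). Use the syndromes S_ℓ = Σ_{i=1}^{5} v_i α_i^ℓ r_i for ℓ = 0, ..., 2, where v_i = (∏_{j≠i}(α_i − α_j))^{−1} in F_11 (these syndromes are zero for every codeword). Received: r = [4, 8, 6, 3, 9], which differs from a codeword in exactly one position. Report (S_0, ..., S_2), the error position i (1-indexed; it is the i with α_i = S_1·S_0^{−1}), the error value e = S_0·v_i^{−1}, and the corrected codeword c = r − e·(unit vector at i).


S = (8, 8, 8), error at position 1, error magnitude e = 10, c = [5, 8, 6, 3, 9].

Step 1: column multipliers v_i = (∏_{j≠i}(α_i − α_j))^{−1} mod 11.
  i = 1 (α = 1): (1−5)(1−6)(1−2)(1−10) = (−4)·(−5)·(−1)·(−9) = 180 ≡ 4, so v_1 = 4^{−1} = 3 (mod 11).
  i = 2 (α = 5): (5−1)(5−6)(5−2)(5−10) = 4·(−1)·3·(−5) = 60 ≡ 5, so v_2 = 5^{−1} = 9 (mod 11).
  i = 3 (α = 6): (6−1)(6−5)(6−2)(6−10) = 5·1·4·(−4) = −80 ≡ 8, so v_3 = 8^{−1} = 7 (mod 11).
  i = 4 (α = 2): (2−1)(2−5)(2−6)(2−10) = 1·(−3)·(−4)·(−8) = −96 ≡ 3, so v_4 = 3^{−1} = 4 (mod 11).
  i = 5 (α = 10): (10−1)(10−5)(10−6)(10−2) = 9·5·4·8 = 1440 ≡ 10, so v_5 = 10^{−1} = 10 (mod 11).
  v = [3, 9, 7, 4, 10].
Step 2: syndromes of r = [4, 8, 6, 3, 9] (all sums mod 11).
  S_0 = Σ v_i r_i = 3·4 + 9·8 + 7·6 + 4·3 + 10·9 = 228 ≡ 8.
  S_1 = Σ v_i α_i r_i = 3·1·4 + 9·5·8 + 7·6·6 + 4·2·3 + 10·10·9 = 1548 ≡ 8.
  α_i^2 mod 11 = [1, 3, 3, 4, 1].
  S_2 = Σ v_i α_i^2 r_i = 3·1·4 + 9·3·8 + 7·3·6 + 4·4·3 + 10·1·9 = 492 ≡ 8.
  S = (8, 8, 8) ≠ 0, so r is not a codeword (an error is present).
Step 3: locate the error. For a single error e at position i, S_ℓ = v_i·e·α_i^ℓ, so α_err = S_1/S_0.
  S_0^{−1} = 8^{−1} = 7 (mod 11), so α_err = 8·7 = 56 ≡ 1 = α_1. Error position i = 1.
  Consistency check: S_2/S_1 = 8·7 = 56 ≡ 1 = α_err ✓ (single-error assumption holds).
Step 4: error magnitude e = S_0/v_1 = S_0·∏_{j≠1}(α_1 − α_j) = 8·4 = 32 ≡ 10 (mod 11).
Step 5: correct position 1: c_1 = r_1 − e = 4 − 10 ≡ 5 (mod 11). Hence c = [5, 8, 6, 3, 9].
  Check: interpolating c through the α_i gives m(x) = 7 + 9·x (degree < 2) with m(α_i) = c_i for every i, so c is indeed a codeword.


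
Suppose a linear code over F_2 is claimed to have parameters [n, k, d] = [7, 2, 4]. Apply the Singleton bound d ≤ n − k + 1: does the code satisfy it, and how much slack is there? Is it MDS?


Singleton RHS = n − k + 1 = 6, slack = 2, bound satisfied, not MDS.

Singleton bound: d ≤ n − k + 1.
Here n = 7, k = 2, so n − k + 1 = 6.
Given d = 4, check d ≤ 6: YES.
Slack = (n − k + 1) − d = 2.
The code is NOT MDS (slack = 2 > 0).
Description: the claimed parameters are [7, 2, 4]_2; such a code would be non-MDS.


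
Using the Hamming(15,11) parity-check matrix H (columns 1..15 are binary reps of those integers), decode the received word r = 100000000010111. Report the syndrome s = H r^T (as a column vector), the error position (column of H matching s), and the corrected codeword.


s = (0, 1, 1, 0)^T, error position = 6, corrected codeword c = 100001000010111

Compute s = H r^T mod 2 one row at a time:
  s_1 = 0 + 0 + 0 + 1 + 0 + 1 + 1 + 1 = 4 ≡ 0 (mod 2).
  s_2 = 0 + 0 + 0 + 0 + 0 + 1 + 1 + 1 = 3 ≡ 1 (mod 2).
  s_3 = 0 + 0 + 0 + 0 + 0 + 1 + 1 + 1 = 3 ≡ 1 (mod 2).
  s_4 = 1 + 0 + 0 + 0 + 0 + 1 + 1 + 1 = 4 ≡ 0 (mod 2).
s = (0, 1, 1, 0)^T — this equals column 6 of H (binary 0110), so error is at position 6.
Correct: flip bit 6 of r = 100000000010111 to get c = 100001000010111.


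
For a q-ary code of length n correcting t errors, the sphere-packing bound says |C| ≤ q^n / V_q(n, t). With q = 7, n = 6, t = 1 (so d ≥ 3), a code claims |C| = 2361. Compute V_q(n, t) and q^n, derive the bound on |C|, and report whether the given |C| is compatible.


V_q(n, t) = 37, q^n = 117649, Hamming bound = 3179, |C| = 2361 ≤ bound (satisfied).

Step 1: Compute V_q(n, t) = Σ_{j=0}^1 C(n, j) (q−1)^j.
  j = 0: C(6,0)·(6)^0 = 1·1 = 1.
  j = 1: C(6,1)·(6)^1 = 6·6 = 36.
  V_q(n, t) = 1 + 36 = 37.
Step 2: q^n = 7^6 = 117649.
Step 3: Hamming bound ⌊q^n / V_q(n,t)⌋ = ⌊117649/37⌋ = 3179.
Step 4: Compare |C| = 2361 to 3179: satisfied.
The claimed |C| lies below the Hamming bound.


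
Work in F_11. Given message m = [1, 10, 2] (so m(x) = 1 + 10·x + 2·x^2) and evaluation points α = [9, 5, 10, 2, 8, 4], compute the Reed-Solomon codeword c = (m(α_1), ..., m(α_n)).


c = [0, 2, 4, 7, 0, 7]

Message polynomial: m(x) = 1 + 10·x + 2·x^2 (mod 11).
For each evaluation point α_i, compute m(α_i) mod 11:
  α_1 = 9: Horner steps 2 → 6 → 0, so m(9) = 0.
  α_2 = 5: Horner steps 2 → 9 → 2, so m(5) = 2.
  α_3 = 10: Horner steps 2 → 8 → 4, so m(10) = 4.
  α_4 = 2: Horner steps 2 → 3 → 7, so m(2) = 7.
  α_5 = 8: Horner steps 2 → 4 → 0, so m(8) = 0.
  α_6 = 4: Horner steps 2 → 7 → 7, so m(4) = 7.
Codeword c = [0, 2, 4, 7, 0, 7] ∈ F_11^6.


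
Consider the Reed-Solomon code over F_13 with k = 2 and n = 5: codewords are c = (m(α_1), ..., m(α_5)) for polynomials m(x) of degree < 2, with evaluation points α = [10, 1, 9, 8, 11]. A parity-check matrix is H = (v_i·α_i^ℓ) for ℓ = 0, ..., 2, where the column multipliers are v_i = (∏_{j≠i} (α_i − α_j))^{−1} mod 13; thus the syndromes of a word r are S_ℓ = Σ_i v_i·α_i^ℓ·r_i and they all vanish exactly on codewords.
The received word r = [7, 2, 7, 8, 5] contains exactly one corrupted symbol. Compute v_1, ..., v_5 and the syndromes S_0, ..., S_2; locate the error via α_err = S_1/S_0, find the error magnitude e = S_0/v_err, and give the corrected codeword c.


S = (5, 11, 6), error at position 1, error magnitude e = 1, c = [6, 2, 7, 8, 5].

Step 1: column multipliers v_i = (∏_{j≠i}(α_i − α_j))^{−1} mod 13.
  i = 1 (α = 10): (10−1)(10−9)(10−8)(10−11) = 9·1·2·(−1) = −18 ≡ 8, so v_1 = 8^{−1} = 5 (mod 13).
  i = 2 (α = 1): (1−10)(1−9)(1−8)(1−11) = (−9)·(−8)·(−7)·(−10) = 5040 ≡ 9, so v_2 = 9^{−1} = 3 (mod 13).
  i = 3 (α = 9): (9−10)(9−1)(9−8)(9−11) = (−1)·8·1·(−2) = 16 ≡ 3, so v_3 = 3^{−1} = 9 (mod 13).
  i = 4 (α = 8): (8−10)(8−1)(8−9)(8−11) = (−2)·7·(−1)·(−3) = −42 ≡ 10, so v_4 = 10^{−1} = 4 (mod 13).
  i = 5 (α = 11): (11−10)(11−1)(11−9)(11−8) = 1·10·2·3 = 60 ≡ 8, so v_5 = 8^{−1} = 5 (mod 13).
  v = [5, 3, 9, 4, 5].
Step 2: syndromes of r = [7, 2, 7, 8, 5] (all sums mod 13).
  S_0 = Σ v_i r_i = 5·7 + 3·2 + 9·7 + 4·8 + 5·5 = 161 ≡ 5.
  S_1 = Σ v_i α_i r_i = 5·10·7 + 3·1·2 + 9·9·7 + 4·8·8 + 5·11·5 = 1454 ≡ 11.
  α_i^2 mod 13 = [9, 1, 3, 12, 4].
  S_2 = Σ v_i α_i^2 r_i = 5·9·7 + 3·1·2 + 9·3·7 + 4·12·8 + 5·4·5 = 994 ≡ 6.
  S = (5, 11, 6) ≠ 0, so r is not a codeword (an error is present).
Step 3: locate the error. For a single error e at position i, S_ℓ = v_i·e·α_i^ℓ, so α_err = S_1/S_0.
  S_0^{−1} = 5^{−1} = 8 (mod 13), so α_err = 11·8 = 88 ≡ 10 = α_1. Error position i = 1.
  Consistency check: S_2/S_1 = 6·6 = 36 ≡ 10 = α_err ✓ (single-error assumption holds).
Step 4: error magnitude e = S_0/v_1 = S_0·∏_{j≠1}(α_1 − α_j) = 5·8 = 40 ≡ 1 (mod 13).
Step 5: correct position 1: c_1 = r_1 − e = 7 − 1 ≡ 6 (mod 13). Hence c = [6, 2, 7, 8, 5].
  Check: interpolating c through the α_i gives m(x) = 3 + 12·x (degree < 2) with m(α_i) = c_i for every i, so c is indeed a codeword.


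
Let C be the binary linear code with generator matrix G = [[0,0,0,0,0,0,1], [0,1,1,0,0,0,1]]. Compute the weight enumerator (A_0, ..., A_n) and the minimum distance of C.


Weight distribution: A_0 = 1, A_1 = 1, A_2 = 1, A_3 = 1. Minimum distance d = 1.

Enumerate all 2^2 = 4 messages m ∈ F_2^2.
For each, compute codeword c = mG in F_2^7, then tally its weight.
  m = 00 → c = 0000000, weight = 0.
  m = 10 → c = 0000001, weight = 1.
  m = 01 → c = 0110001, weight = 3.
  m = 11 → c = 0110000, weight = 2.
Tally weights:
  weight 0: 1 codewords.
  weight 1: 1 codewords.
  weight 2: 1 codewords.
  weight 3: 1 codewords.
Minimum distance d = smallest w > 0 with A_w > 0 = 1.
Sanity: Σ A_w = 4 = 2^2 = 4 ✓.


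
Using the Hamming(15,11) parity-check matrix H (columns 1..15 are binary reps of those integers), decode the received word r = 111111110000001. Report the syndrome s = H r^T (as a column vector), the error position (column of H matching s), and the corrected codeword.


s = (0, 1, 1, 1)^T, error position = 7, corrected codeword c = 111111010000001

Compute s = H r^T mod 2 one row at a time:
  s_1 = 1 + 0 + 0 + 0 + 0 + 0 + 0 + 1 = 2 ≡ 0 (mod 2).
  s_2 = 1 + 1 + 1 + 1 + 0 + 0 + 0 + 1 = 5 ≡ 1 (mod 2).
  s_3 = 1 + 1 + 1 + 1 + 0 + 0 + 0 + 1 = 5 ≡ 1 (mod 2).
  s_4 = 1 + 1 + 1 + 1 + 0 + 0 + 0 + 1 = 5 ≡ 1 (mod 2).
s = (0, 1, 1, 1)^T — this equals column 7 of H (binary 0111), so error is at position 7.
Correct: flip bit 7 of r = 111111110000001 to get c = 111111010000001.
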